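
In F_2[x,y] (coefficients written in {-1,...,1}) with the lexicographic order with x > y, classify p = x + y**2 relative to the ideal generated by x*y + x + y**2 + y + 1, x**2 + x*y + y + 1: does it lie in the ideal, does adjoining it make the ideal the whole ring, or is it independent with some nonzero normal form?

Adjoining x + y**2 makes the ideal the whole ring: the system is inconsistent.

First compute the reduced Gröbner basis of I by Buchberger's algorithm.
f_1 = x*y + x + y**2 + y + 1, LT = x*y.
f_2 = x**2 + x*y + y + 1, LT = x**2.

S(f_1,f_2): lcm = x**2*y. S = x**2 + x*y + x + y**2 + y.
  leading term x**2: subtract (1)·f_2 from x**2 + x*y + x + y**2 + y → x + y**2 + 1
  leading term x: no divisor's leading term divides it; move x to the remainder.
  leading term y**2: no divisor's leading term divides it; move y**2 to the remainder.
  leading term 1: no divisor's leading term divides it; move 1 to the remainder.
  remainder x + y**2 + 1 ≠ 0; add h_3 = x + y**2 + 1 to the basis.

S(f_1,h_3): lcm = x*y. S = x + y**3 + y**2 + 1.
  leading term x: subtract (1)·h_3 from x + y**3 + y**2 + 1 → y**3
  leading term y**3: no divisor's leading term divides it; move y**3 to the remainder.
  remainder y**3 ≠ 0; add h_4 = y**3 to the basis.

The other S-polynomials (S(f_2,h_3), S(f_1,h_4), S(f_2,h_4), S(h_3,h_4)) all reduce to 0 modulo the current basis, so we have a Gröbner basis.
Inter-reduce: drop elements whose leading term is divisible by another's, tail-reduce, and make monic.
Reduced Gröbner basis: {x + y**2 + 1, y**3}.
Label its elements g_1 = x + y**2 + 1, g_2 = y**3.

Reduce p = x + y**2 modulo G:
  leading term x: subtract (1)·g_1 from x + y**2 → 1
  leading term 1: no divisor's leading term divides it; move 1 to the remainder.
  normal form = 1.
The normal form is nonzero, so p ∉ I. Since p minus its normal form lies in I, I + (p) = I + (r) where r = 1; decide whether this ideal is the whole ring.
Here r = 1 is a nonzero constant, hence a unit: 1 ∈ I + (p), the Gröbner basis of I + (p) is {1}, and the enlarged system has no common solution — adjoining p is inconsistent.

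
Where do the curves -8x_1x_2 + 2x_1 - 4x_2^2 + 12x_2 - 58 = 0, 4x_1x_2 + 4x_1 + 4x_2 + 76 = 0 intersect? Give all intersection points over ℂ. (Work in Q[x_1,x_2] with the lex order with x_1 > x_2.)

Compute a lex Gröbner basis by Buchberger's algorithm.
f_1 = -8x_1x_2 + 2x_1 - 4x_2^2 + 12x_2 - 58, LT = x_1x_2.
f_2 = 4x_1x_2 + 4x_1 + 4x_2 + 76, LT = x_1x_2.

S(f_1,f_2): lcm = x_1x_2. S = -5/4x_1 + 1/2x_2^2 - 5/2x_2 - 47/4.
  leading term x_1: no divisor's leading term divides it; move -5/4x_1 to the remainder.
  leading term x_2^2: no divisor's leading term divides it; move 1/2x_2^2 to the remainder.
  leading term x_2: no divisor's leading term divides it; move -5/2x_2 to the remainder.
  leading term 1: no divisor's leading term divides it; move -47/4 to the remainder.
  remainder -5/4x_1 + 1/2x_2^2 - 5/2x_2 - 47/4 ≠ 0; add h_3 = -5/4x_1 + 1/2x_2^2 - 5/2x_2 - 47/4 to the basis.

S(f_1,h_3): lcm = x_1x_2. S = -1/4x_1 + 2/5x_2^3 - 3/2x_2^2 - 109/10x_2 + 29/4.
  leading term x_1: subtract (1/5)·h_3 from -1/4x_1 + 2/5x_2^3 - 3/2x_2^2 - 109/10x_2 + 29/4 → 2/5x_2^3 - 8/5x_2^2 - 52/5x_2 + 48/5
  leading term x_2^3: no divisor's leading term divides it; move 2/5x_2^3 to the remainder.
  leading term x_2^2: no divisor's leading term divides it; move -8/5x_2^2 to the remainder.
  leading term x_2: no divisor's leading term divides it; move -52/5x_2 to the remainder.
  leading term 1: no divisor's leading term divides it; move 48/5 to the remainder.
  remainder 2/5x_2^3 - 8/5x_2^2 - 52/5x_2 + 48/5 ≠ 0; add h_4 = 2/5x_2^3 - 8/5x_2^2 - 52/5x_2 + 48/5 to the basis.

S(f_2,h_3): lcm = x_1x_2. S = x_1 + 2/5x_2^3 - 2x_2^2 - 42/5x_2 + 19.
  leading term x_1: subtract (-4/5)·h_3 from x_1 + 2/5x_2^3 - 2x_2^2 - 42/5x_2 + 19 → 2/5x_2^3 - 8/5x_2^2 - 52/5x_2 + 48/5
  leading term x_2^3: subtract (1)·h_4 from 2/5x_2^3 - 8/5x_2^2 - 52/5x_2 + 48/5 → 0
  remainder 0.

S(f_1,h_4): lcm = x_1x_2^3. S = 15/4x_1x_2^2 + 26x_1x_2 - 24x_1 + 1/2x_2^4 - 3/2x_2^3 + 29/4x_2^2.
  leading term x_1x_2^2: subtract (-15/32x_2)·f_1 from 15/4x_1x_2^2 + 26x_1x_2 - 24x_1 + 1/2x_2^4 - 3/2x_2^3 + 29/4x_2^2 → 431/16x_1x_2 - 24x_1 + 1/2x_2^4 - 27/8x_2^3 + 103/8x_2^2 - 435/16x_2
  leading term x_1x_2: subtract (-431/128)·f_1 from 431/16x_1x_2 - 24x_1 + 1/2x_2^4 - 27/8x_2^3 + 103/8x_2^2 - 435/16x_2 → -1105/64x_1 + 1/2x_2^4 - 27/8x_2^3 - 19/32x_2^2 + 423/32x_2 - 12499/64
  leading term x_1: subtract (221/16)·h_3 from -1105/64x_1 + 1/2x_2^4 - 27/8x_2^3 - 19/32x_2^2 + 423/32x_2 - 12499/64 → 1/2x_2^4 - 27/8x_2^3 - 15/2x_2^2 + 191/4x_2 - 33
  leading term x_2^4: subtract (5/4x_2)·h_4 from 1/2x_2^4 - 27/8x_2^3 - 15/2x_2^2 + 191/4x_2 - 33 → -11/8x_2^3 + 11/2x_2^2 + 143/4x_2 - 33
  leading term x_2^3: subtract (-55/16)·h_4 from -11/8x_2^3 + 11/2x_2^2 + 143/4x_2 - 33 → 0
  remainder 0.

S(f_2,h_4): lcm = x_1x_2^3. S = 5x_1x_2^2 + 26x_1x_2 - 24x_1 + x_2^3 + 19x_2^2.
  leading term x_1x_2^2: subtract (-5/8x_2)·f_1 from 5x_1x_2^2 + 26x_1x_2 - 24x_1 + x_2^3 + 19x_2^2 → 109/4x_1x_2 - 24x_1 - 3/2x_2^3 + 53/2x_2^2 - 145/4x_2
  leading term x_1x_2: subtract (-109/32)·f_1 from 109/4x_1x_2 - 24x_1 - 3/2x_2^3 + 53/2x_2^2 - 145/4x_2 → -275/16x_1 - 3/2x_2^3 + 103/8x_2^2 + 37/8x_2 - 3161/16
  leading term x_1: subtract (55/4)·h_3 from -275/16x_1 - 3/2x_2^3 + 103/8x_2^2 + 37/8x_2 - 3161/16 → -3/2x_2^3 + 6x_2^2 + 39x_2 - 36
  leading term x_2^3: subtract (-15/4)·h_4 from -3/2x_2^3 + 6x_2^2 + 39x_2 - 36 → 0
  remainder 0.

S(h_3,h_4): leading monomials are coprime, so the S-polynomial reduces to 0 (Buchberger's first criterion).
Every S-polynomial of the final basis reduces to 0, so we have a Gröbner basis.
Inter-reduce: drop elements whose leading term is divisible by another's, tail-reduce, and make monic.
Reduced Gröbner basis: {x_1 - 2/5x_2^2 + 2x_2 + 47/5, x_2^3 - 4x_2^2 - 26x_2 + 24}.

A lex Gröbner basis eliminates variables successively. Here x_2^3 - 4x_2^2 - 26x_2 + 24 depends only on x_2, with roots {-4, sqrt(10) + 4, 4 - sqrt(10)}; lifting each root through the earlier basis elements recovers the full solutions.
  x_2 = -4: the earlier basis element becomes x_1 - 5 = 0, giving x_1 = 5 — point (5, -4).
  x_2 = sqrt(10) + 4: the earlier basis element becomes x_1 - 6*sqrt(10)/5 + 7 = 0, giving x_1 = -7 + 6*sqrt(10)/5 — point (-7 + 6*sqrt(10)/5, sqrt(10) + 4).
  x_2 = 4 - sqrt(10): the earlier basis element becomes x_1 + 6*sqrt(10)/5 + 7 = 0, giving x_1 = -7 - 6*sqrt(10)/5 — point (-7 - 6*sqrt(10)/5, 4 - sqrt(10)).

{(5, -4), (-7 + 6*sqrt(10)/5, sqrt(10) + 4), (-7 - 6*sqrt(10)/5, 4 - sqrt(10))}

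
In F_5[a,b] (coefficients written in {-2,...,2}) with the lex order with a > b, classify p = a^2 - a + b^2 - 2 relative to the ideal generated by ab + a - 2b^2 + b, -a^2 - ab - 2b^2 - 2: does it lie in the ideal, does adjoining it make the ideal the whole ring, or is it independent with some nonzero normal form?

First compute the reduced Gröbner basis of I by Buchberger's algorithm.
f_1 = ab + a - 2b^2 + b, LT = ab.
f_2 = -a^2 - ab - 2b^2 - 2, LT = a^2.

S(f_1,f_2): lcm = a^2b. S = a^2 + 2ab^2 + ab - 2b^3 - 2b.
  leading term a^2: subtract (-1)·f_2 from a^2 + 2ab^2 + ab - 2b^3 - 2b → 2ab^2 - 2b^3 - 2b^2 - 2b - 2
  leading term ab^2: subtract (2b)·f_1 from 2ab^2 - 2b^3 - 2b^2 - 2b - 2 → -2ab + 2b^3 + b^2 - 2b - 2
  leading term ab: subtract (-2)·f_1 from -2ab + 2b^3 + b^2 - 2b - 2 → 2a + 2b^3 + 2b^2 - 2
  leading term a: no divisor's leading term divides it; move 2a to the remainder.
  leading term b^3: no divisor's leading term divides it; move 2b^3 to the remainder.
  leading term b^2: no divisor's leading term divides it; move 2b^2 to the remainder.
  leading term 1: no divisor's leading term divides it; move -2 to the remainder.
  remainder 2a + 2b^3 + 2b^2 - 2 ≠ 0; add h_3 = 2a + 2b^3 + 2b^2 - 2 to the basis.

S(f_1,h_3): lcm = ab. S = a - b^4 - b^3 - 2b^2 + 2b.
  leading term a: subtract (-2)·h_3 from a - b^4 - b^3 - 2b^2 + 2b → -b^4 - 2b^3 + 2b^2 + 2b + 1
  leading term b^4: no divisor's leading term divides it; move -b^4 to the remainder.
  leading term b^3: no divisor's leading term divides it; move -2b^3 to the remainder.
  leading term b^2: no divisor's leading term divides it; move 2b^2 to the remainder.
  leading term b: no divisor's leading term divides it; move 2b to the remainder.
  leading term 1: no divisor's leading term divides it; move 1 to the remainder.
  remainder -b^4 - 2b^3 + 2b^2 + 2b + 1 ≠ 0; add h_4 = -b^4 - 2b^3 + 2b^2 + 2b + 1 to the basis.

S(f_2,h_3): lcm = a^2. S = -ab^3 - ab^2 + ab + a + 2b^2 + 2.
  leading term ab^3: subtract (-b^2)·f_1 from -ab^3 - ab^2 + ab + a + 2b^2 + 2 → ab + a - 2b^4 + b^3 + 2b^2 + 2
  leading term ab: subtract (1)·f_1 from ab + a - 2b^4 + b^3 + 2b^2 + 2 → -2b^4 + b^3 - b^2 - b + 2
  leading term b^4: subtract (2)·h_4 from -2b^4 + b^3 - b^2 - b + 2 → 0
  remainder 0.

S(f_1,h_4): lcm = ab^4. S = -ab^3 + 2ab^2 + 2ab + a - 2b^5 + b^4.
  leading term ab^3: subtract (-b^2)·f_1 from -ab^3 + 2ab^2 + 2ab + a - 2b^5 + b^4 → -2ab^2 + 2ab + a - 2b^5 - b^4 + b^3
  leading term ab^2: subtract (-2b)·f_1 from -2ab^2 + 2ab + a - 2b^5 - b^4 + b^3 → -ab + a - 2b^5 - b^4 + 2b^3 + 2b^2
  leading term ab: subtract (-1)·f_1 from -ab + a - 2b^5 - b^4 + 2b^3 + 2b^2 → 2a - 2b^5 - b^4 + 2b^3 + b
  leading term a: subtract (1)·h_3 from 2a - 2b^5 - b^4 + 2b^3 + b → -2b^5 - b^4 - 2b^2 + b + 2
  leading term b^5: subtract (2b)·h_4 from -2b^5 - b^4 - 2b^2 + b + 2 → -2b^4 + b^3 - b^2 - b + 2
  leading term b^4: subtract (2)·h_4 from -2b^4 + b^3 - b^2 - b + 2 → 0
  remainder 0.

S(f_2,h_4): leading monomials are coprime, so the S-polynomial reduces to 0 (Buchberger's first criterion).
S(h_3,h_4): leading monomials are coprime, so the S-polynomial reduces to 0 (Buchberger's first criterion).
Every S-polynomial of the final basis reduces to 0, so we have a Gröbner basis.
Inter-reduce: drop elements whose leading term is divisible by another's, tail-reduce, and make monic.
Reduced Gröbner basis: {a + b^3 + b^2 - 1, b^4 + 2b^3 - 2b^2 - 2b - 1}.
Label its elements g_1 = a + b^3 + b^2 - 1, g_2 = b^4 + 2b^3 - 2b^2 - 2b - 1.

Reduce p = a^2 - a + b^2 - 2 modulo G:
  leading term a^2: subtract (a)·g_1 from a^2 - a + b^2 - 2 → -ab^3 - ab^2 + b^2 - 2
  leading term ab^3: subtract (-b^3)·g_1 from -ab^3 - ab^2 + b^2 - 2 → -ab^2 + b^6 + b^5 - b^3 + b^2 - 2
  leading term ab^2: subtract (-b^2)·g_1 from -ab^2 + b^6 + b^5 - b^3 + b^2 - 2 → b^6 + 2b^5 + b^4 - b^3 - 2
  leading term b^6: subtract (b^2)·g_2 from b^6 + 2b^5 + b^4 - b^3 - 2 → -2b^4 + b^3 + b^2 - 2
  leading term b^4: subtract (-2)·g_2 from -2b^4 + b^3 + b^2 - 2 → 2b^2 + b + 1
  leading term b^2: no divisor's leading term divides it; move 2b^2 to the remainder.
  leading term b: no divisor's leading term divides it; move b to the remainder.
  leading term 1: no divisor's leading term divides it; move 1 to the remainder.
  normal form = 2b^2 + b + 1.
The normal form is nonzero, so p ∉ I. Since p minus its normal form lies in I, I + (p) = I + (r) where r = 2b^2 + b + 1; decide whether this ideal is the whole ring.
Run Buchberger on G together with r (pairs among the g_i already reduce to 0 since G is a Gröbner basis):
g_1 = a + b^3 + b^2 - 1, LT = a.
g_2 = b^4 + 2b^3 - 2b^2 - 2b - 1, LT = b^4.
r = 2b^2 + b + 1, LT = b^2.

S(g_1,g_2): leading monomials are coprime, so the S-polynomial reduces to 0 (Buchberger's first criterion).
S(g_1,r): leading monomials are coprime, so the S-polynomial reduces to 0 (Buchberger's first criterion).
S(g_2,r): lcm = b^4. S = -b^3 - 2b - 1.
  leading term b^3: subtract (2b)·r from -b^3 - 2b - 1 → -2b^2 + b - 1
  leading term b^2: subtract (-1)·r from -2b^2 + b - 1 → 2b
  leading term b: no divisor's leading term divides it; move 2b to the remainder.
  remainder 2b ≠ 0; add m_4 = 2b to the basis.

S(g_1,m_4): leading monomials are coprime, so the S-polynomial reduces to 0 (Buchberger's first criterion).
S(g_2,m_4): lcm = b^4. S = 2b^3 - 2b^2 - 2b - 1.
  leading term b^3: subtract (b)·r from 2b^3 - 2b^2 - 2b - 1 → 2b^2 + 2b - 1
  leading term b^2: subtract (1)·r from 2b^2 + 2b - 1 → b - 2
  leading term b: subtract (-2)·m_4 from b - 2 → -2
  leading term 1: no divisor's leading term divides it; move -2 to the remainder.
  remainder -2 ≠ 0; add m_5 = -2 to the basis.

S(r,m_4): lcm = b^2. S = -2b - 2.
  leading term b: subtract (-1)·m_4 from -2b - 2 → -2
  leading term 1: subtract (1)·m_5 from -2 → 0
  remainder 0.

S(g_1,m_5): leading monomials are coprime, so the S-polynomial reduces to 0 (Buchberger's first criterion).
S(g_2,m_5): leading monomials are coprime, so the S-polynomial reduces to 0 (Buchberger's first criterion).
S(r,m_5): leading monomials are coprime, so the S-polynomial reduces to 0 (Buchberger's first criterion).
S(m_4,m_5): leading monomials are coprime, so the S-polynomial reduces to 0 (Buchberger's first criterion).
Every S-polynomial of the final basis reduces to 0, so we have a Gröbner basis.
Inter-reduce: drop elements whose leading term is divisible by another's, tail-reduce, and make monic.
Reduced Gröbner basis: {1}.
The reduced Gröbner basis of I + (p) is {1}: the ideal is the whole ring, so the enlarged system has no common solution — adjoining p is inconsistent.

Adjoining a^2 - a + b^2 - 2 makes the ideal the whole ring: the system is inconsistent.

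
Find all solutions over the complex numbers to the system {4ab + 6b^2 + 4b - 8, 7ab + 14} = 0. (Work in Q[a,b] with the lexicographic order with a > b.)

Compute a lex Gröbner basis by Buchberger's algorithm.
f_1 = 4ab + 6b^2 + 4b - 8, LT = ab.
f_2 = 7ab + 14, LT = ab.

S(f_1,f_2): lcm = ab. S = 3/2b^2 + b - 4.
  reduce S modulo (f_1, f_2):
  remainder 3/2b^2 + b - 4 ≠ 0; add h_3 = 3/2b^2 + b - 4 to the basis.

S(f_1,h_3): lcm = ab^2. S = -2/3ab + 8/3a + 3/2b^3 + b^2 - 2b.
  reduce S modulo (f_1, f_2, h_3):
  remainder 8/3a + 2b + 4/3 ≠ 0; add h_4 = 8/3a + 2b + 4/3 to the basis.

The other S-polynomials (S(f_2,h_3), S(f_1,h_4), S(f_2,h_4), S(h_3,h_4)) all reduce to 0 modulo the current basis, so we have a Gröbner basis.
Inter-reduce: drop elements whose leading term is divisible by another's, tail-reduce, and make monic.
Reduced Gröbner basis: {a + 3/4b + 1/2, b^2 + 2/3b - 8/3}.

Since the basis is lex-ordered, b^2 + 2/3b - 8/3 is univariate in b. Its roots are {-2, 4/3}. Back-substituting each root into the other basis elements fixes the other coordinates.
  b = -2: the earlier basis element becomes a - 1 = 0, giving a = 1 — point (1, -2).
  b = 4/3: the earlier basis element becomes a + 3/2 = 0, giving a = -3/2 — point (-3/2, 4/3).

{(1, -2), (-3/2, 4/3)}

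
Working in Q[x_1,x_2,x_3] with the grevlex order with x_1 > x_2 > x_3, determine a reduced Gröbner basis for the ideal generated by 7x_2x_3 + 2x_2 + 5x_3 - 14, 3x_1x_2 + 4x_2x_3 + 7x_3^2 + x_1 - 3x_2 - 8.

G = {x_3^3 - 8/49x_1x_3 - 6/49x_3^2 + 44/49x_1 + 15/49x_3 - 58/49, x_1x_2 + 7/3x_3^2 + 1/3x_1 - 29/21x_2 - 20/21x_3, x_2x_3 + 2/7x_2 + 5/7x_3 - 2}

f_1 = 7x_2x_3 + 2x_2 + 5x_3 - 14, LT = x_2x_3.
f_2 = 3x_1x_2 + 4x_2x_3 + 7x_3^2 + x_1 - 3x_2 - 8, LT = x_1x_2.

S(f_1,f_2): lcm = x_1x_2x_3. S = -4/3x_2x_3^2 - 7/3x_3^3 + 2/7x_1x_2 + 8/21x_1x_3 + x_2x_3 - 2x_1 + 8/3x_3.
  leading term x_2x_3^2: subtract (-4/21x_3)·f_1 from -4/3x_2x_3^2 - 7/3x_3^3 + 2/7x_1x_2 + 8/21x_1x_3 + x_2x_3 - 2x_1 + 8/3x_3 → -7/3x_3^3 + 2/7x_1x_2 + 8/21x_1x_3 + 29/21x_2x_3 + 20/21x_3^2 - 2x_1
  leading term x_3^3: no divisor's leading term divides it; move -7/3x_3^3 to the remainder.
  leading term x_1x_2: subtract (2/21)·f_2 from 2/7x_1x_2 + 8/21x_1x_3 + 29/21x_2x_3 + 20/21x_3^2 - 2x_1 → 8/21x_1x_3 + x_2x_3 + 2/7x_3^2 - 44/21x_1 + 2/7x_2 + 16/21
  leading term x_1x_3: no divisor's leading term divides it; move 8/21x_1x_3 to the remainder.
  leading term x_2x_3: subtract (1/7)·f_1 from x_2x_3 + 2/7x_3^2 - 44/21x_1 + 2/7x_2 + 16/21 → 2/7x_3^2 - 44/21x_1 - 5/7x_3 + 58/21
  leading term x_3^2: no divisor's leading term divides it; move 2/7x_3^2 to the remainder.
  leading term x_1: no divisor's leading term divides it; move -44/21x_1 to the remainder.
  leading term x_3: no divisor's leading term divides it; move -5/7x_3 to the remainder.
  leading term 1: no divisor's leading term divides it; move 58/21 to the remainder.
  remainder -7/3x_3^3 + 8/21x_1x_3 + 2/7x_3^2 - 44/21x_1 - 5/7x_3 + 58/21 ≠ 0; add g_3 = -7/3x_3^3 + 8/21x_1x_3 + 2/7x_3^2 - 44/21x_1 - 5/7x_3 + 58/21 to the basis.

The other S-polynomials (S(f_1,g_3), S(f_2,g_3)) all reduce to 0 modulo the current basis, so we have a Gröbner basis.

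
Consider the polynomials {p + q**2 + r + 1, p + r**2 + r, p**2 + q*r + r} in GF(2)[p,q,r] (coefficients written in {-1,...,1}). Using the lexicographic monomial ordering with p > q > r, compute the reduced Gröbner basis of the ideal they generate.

G = {p + r**2 + r, q**2 + r**2 + 1, q*r + r**4 + r**2 + r, r**7}

f_1 = p + q**2 + r + 1, LT = p.
f_2 = p + r**2 + r, LT = p.
f_3 = p**2 + q*r + r, LT = p**2.

S(f_1,f_2): lcm = p. S = q**2 + r**2 + 1.
  leading term q**2: no divisor's leading term divides it; move q**2 to the remainder.
  leading term r**2: no divisor's leading term divides it; move r**2 to the remainder.
  leading term 1: no divisor's leading term divides it; move 1 to the remainder.
  remainder q**2 + r**2 + 1 ≠ 0; add g_4 = q**2 + r**2 + 1 to the basis.

S(f_1,f_3): lcm = p**2. S = p*q**2 + p*r + p + q*r + r.
  leading term p*q**2: subtract (q**2)·f_1 from p*q**2 + p*r + p + q*r + r → p*r + p + q**4 + q**2*r + q**2 + q*r + r
  leading term p*r: subtract (r)·f_1 from p*r + p + q**4 + q**2*r + q**2 + q*r + r → p + q**4 + q**2 + q*r + r**2
  leading term p: subtract (1)·f_1 from p + q**4 + q**2 + q*r + r**2 → q**4 + q*r + r**2 + r + 1
  leading term q**4: subtract (q**2)·g_4 from q**4 + q*r + r**2 + r + 1 → q**2*r**2 + q**2 + q*r + r**2 + r + 1
  leading term q**2*r**2: subtract (r**2)·g_4 from q**2*r**2 + q**2 + q*r + r**2 + r + 1 → q**2 + q*r + r**4 + r + 1
  leading term q**2: subtract (1)·g_4 from q**2 + q*r + r**4 + r + 1 → q*r + r**4 + r**2 + r
  leading term q*r: no divisor's leading term divides it; move q*r to the remainder.
  leading term r**4: no divisor's leading term divides it; move r**4 to the remainder.
  leading term r**2: no divisor's leading term divides it; move r**2 to the remainder.
  leading term r: no divisor's leading term divides it; move r to the remainder.
  remainder q*r + r**4 + r**2 + r ≠ 0; add g_5 = q*r + r**4 + r**2 + r to the basis.

S(g_4,g_5): lcm = q**2*r. S = q*r**4 + q*r**2 + q*r + r**3 + r.
  leading term q*r**4: subtract (r**3)·g_5 from q*r**4 + q*r**2 + q*r + r**3 + r → q*r**2 + q*r + r**7 + r**5 + r**4 + r**3 + r
  leading term q*r**2: subtract (r)·g_5 from q*r**2 + q*r + r**7 + r**5 + r**4 + r**3 + r → q*r + r**7 + r**4 + r**2 + r
  leading term q*r: subtract (1)·g_5 from q*r + r**7 + r**4 + r**2 + r → r**7
  leading term r**7: no divisor's leading term divides it; move r**7 to the remainder.
  remainder r**7 ≠ 0; add g_6 = r**7 to the basis.

The other S-polynomials (S(f_2,f_3), S(f_1,g_4), S(f_2,g_4), S(f_3,g_4), S(f_1,g_5), S(f_2,g_5), S(f_3,g_5), S(f_1,g_6), S(f_2,g_6), S(f_3,g_6), S(g_4,g_6), S(g_5,g_6)) all reduce to 0 modulo the current basis, so we have a Gröbner basis.
Inter-reduce: drop elements whose leading term is divisible by another's, tail-reduce, and make monic.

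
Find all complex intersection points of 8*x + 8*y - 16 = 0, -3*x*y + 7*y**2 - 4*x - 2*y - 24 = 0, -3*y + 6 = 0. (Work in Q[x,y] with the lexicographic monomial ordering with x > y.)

Compute a lex Gröbner basis by Buchberger's algorithm.
f_1 = 8*x + 8*y - 16, LT = x.
f_2 = -3*x*y - 4*x + 7*y**2 - 2*y - 24, LT = x*y.
f_3 = -3*y + 6, LT = y.

The S-polynomials (S(f_1,f_2), S(f_1,f_3), S(f_2,f_3)) all reduce to 0 modulo the current basis, so we have a Gröbner basis.
Inter-reduce: drop elements whose leading term is divisible by another's, tail-reduce, and make monic.
Reduced Gröbner basis: {x, y - 2}.

A lex Gröbner basis eliminates variables successively. Here y - 2 depends only on y, with roots {2}; lifting each root through the earlier basis elements recovers the full solutions.
  y = 2: the earlier basis element becomes x = 0, giving x = 0 — point (0, 2).
Substituting each solution back into the original system confirms all equations vanish.

{(0, 2)}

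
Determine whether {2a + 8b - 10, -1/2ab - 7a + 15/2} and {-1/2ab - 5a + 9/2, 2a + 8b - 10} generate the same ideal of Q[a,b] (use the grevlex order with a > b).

No, the ideals differ.

Equality of ideals is decidable: compute both reduced Gröbner bases (unique for the ordering) and check whether they agree.
Buchberger on the first generating set:
f_1 = 2a + 8b - 10, LT = a.
f_2 = -1/2ab - 7a + 15/2, LT = ab.

S(f_1,f_2): lcm = ab. S = 4b^2 - 14a - 5b + 15.
  leading term b^2: no divisor's leading term divides it; move 4b^2 to the remainder.
  leading term a: subtract (-7)·f_1 from -14a - 5b + 15 → 51b - 55
  leading term b: no divisor's leading term divides it; move 51b to the remainder.
  leading term 1: no divisor's leading term divides it; move -55 to the remainder.
  remainder 4b^2 + 51b - 55 ≠ 0; add g_3 = 4b^2 + 51b - 55 to the basis.

The other S-polynomials (S(f_1,g_3), S(f_2,g_3)) all reduce to 0 modulo the current basis, so we have a Gröbner basis.
Inter-reduce: drop elements whose leading term is divisible by another's, tail-reduce, and make monic.
Reduced Gröbner basis: {b^2 + 51/4b - 55/4, a + 4b - 5}.

Buchberger on the second generating set:
h_1 = -1/2ab - 5a + 9/2, LT = ab.
h_2 = 2a + 8b - 10, LT = a.

S(h_1,h_2): lcm = ab. S = -4b^2 + 10a + 5b - 9.
  leading term b^2: no divisor's leading term divides it; move -4b^2 to the remainder.
  leading term a: subtract (5)·h_2 from 10a + 5b - 9 → -35b + 41
  leading term b: no divisor's leading term divides it; move -35b to the remainder.
  leading term 1: no divisor's leading term divides it; move 41 to the remainder.
  remainder -4b^2 - 35b + 41 ≠ 0; add k_3 = -4b^2 - 35b + 41 to the basis.

The other S-polynomials (S(h_1,k_3), S(h_2,k_3)) all reduce to 0 modulo the current basis, so we have a Gröbner basis.
Inter-reduce: drop elements whose leading term is divisible by another's, tail-reduce, and make monic.
Reduced Gröbner basis: {b^2 + 35/4b - 41/4, a + 4b - 5}.

Since the reduced bases disagree, the two ideals are not the same.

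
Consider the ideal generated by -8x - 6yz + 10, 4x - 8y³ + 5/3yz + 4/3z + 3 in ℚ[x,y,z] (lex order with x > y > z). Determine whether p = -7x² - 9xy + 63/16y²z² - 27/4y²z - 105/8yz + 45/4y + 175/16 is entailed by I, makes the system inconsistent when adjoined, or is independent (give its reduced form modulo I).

First compute the reduced Gröbner basis of I by Buchberger's algorithm.
f_1 = -8x - 6yz + 10, LT = x.
f_2 = 4x - 8y³ + 5/3yz + 4/3z + 3, LT = x.

S(f_1,f_2): lcm = x. S = 2y³ + ⅓yz - ⅓z - 2.
  reduce S modulo (f_1, f_2):
  remainder 2y³ + ⅓yz - ⅓z - 2 ≠ 0; add h_3 = 2y³ + ⅓yz - ⅓z - 2 to the basis.

The other S-polynomials (S(f_1,h_3), S(f_2,h_3)) all reduce to 0 modulo the current basis, so we have a Gröbner basis.
Inter-reduce: drop elements whose leading term is divisible by another's, tail-reduce, and make monic.
Reduced Gröbner basis: {x + ¾yz - 5/4, y³ + ⅙yz - ⅙z - 1}.
Label its elements g_1 = x + ¾yz - 5/4, g_2 = y³ + ⅙yz - ⅙z - 1.

Reduce p = -7x² - 9xy + 63/16y²z² - 27/4y²z - 105/8yz + 45/4y + 175/16 modulo G:
  leading term x²: subtract (-7x)·g_1 from -7x² - 9xy + 63/16y²z² - 27/4y²z - 105/8yz + 45/4y + 175/16 → 21/4xyz - 9xy - 35/4x + 63/16y²z² - 27/4y²z - 105/8yz + 45/4y + 175/16
  leading term xyz: subtract (21/4yz)·g_1 from 21/4xyz - 9xy - 35/4x + 63/16y²z² - 27/4y²z - 105/8yz + 45/4y + 175/16 → -9xy - 35/4x - 27/4y²z - 105/16yz + 45/4y + 175/16
  leading term xy: subtract (-9y)·g_1 from -9xy - 35/4x - 27/4y²z - 105/16yz + 45/4y + 175/16 → -35/4x - 105/16yz + 175/16
  leading term x: subtract (-35/4)·g_1 from -35/4x - 105/16yz + 175/16 → 0
  normal form = 0.
Since the normal form is 0, p ∈ I.

-7x² - 9xy + 63/16y²z² - 27/4y²z - 105/8yz + 45/4y + 175/16 lies in I (it reduces to 0).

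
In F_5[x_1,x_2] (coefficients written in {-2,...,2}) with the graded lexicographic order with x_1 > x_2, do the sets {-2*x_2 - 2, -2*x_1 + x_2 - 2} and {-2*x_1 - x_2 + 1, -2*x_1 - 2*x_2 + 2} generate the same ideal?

No, the ideals differ.

Equality of ideals is decidable: compute both reduced Gröbner bases (unique for the ordering) and check whether they agree.
Buchberger on the first generating set:
f_1 = -2*x_2 - 2, LT = x_2.
f_2 = -2*x_1 + x_2 - 2, LT = x_1.

S(f_1,f_2): leading monomials are coprime, so the S-polynomial reduces to 0 (Buchberger's first criterion).
Every S-polynomial of the final basis reduces to 0, so we have a Gröbner basis.
Inter-reduce: drop elements whose leading term is divisible by another's, tail-reduce, and make monic.
Reduced Gröbner basis: {x_1 - 1, x_2 + 1}.

Buchberger on the second generating set:
h_1 = -2*x_1 - x_2 + 1, LT = x_1.
h_2 = -2*x_1 - 2*x_2 + 2, LT = x_1.

S(h_1,h_2): lcm = x_1. S = 2*x_2 - 2.
  leading term x_2: no divisor's leading term divides it; move 2*x_2 to the remainder.
  leading term 1: no divisor's leading term divides it; move -2 to the remainder.
  remainder 2*x_2 - 2 ≠ 0; add k_3 = 2*x_2 - 2 to the basis.

S(h_1,k_3): leading monomials are coprime, so the S-polynomial reduces to 0 (Buchberger's first criterion).
S(h_2,k_3): leading monomials are coprime, so the S-polynomial reduces to 0 (Buchberger's first criterion).
Every S-polynomial of the final basis reduces to 0, so we have a Gröbner basis.
Inter-reduce: drop elements whose leading term is divisible by another's, tail-reduce, and make monic.
Reduced Gröbner basis: {x_1, x_2 - 1}.

Since the reduced bases disagree, the two ideals are not the same.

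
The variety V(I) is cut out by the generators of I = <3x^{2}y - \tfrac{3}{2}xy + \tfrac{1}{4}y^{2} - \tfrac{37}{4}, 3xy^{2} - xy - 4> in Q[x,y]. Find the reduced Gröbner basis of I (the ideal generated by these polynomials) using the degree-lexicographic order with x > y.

G = {xy^{2} - \tfrac{1}{3}xy - \tfrac{4}{3}, y^{3} - \tfrac{1}{3}y^{2} + 16x - 37y + \tfrac{13}{3}, x^{2} - \tfrac{37}{16}xy + \tfrac{13}{48}x + \tfrac{1}{12}y}

f_1 = 3x^{2}y - \tfrac{3}{2}xy + \tfrac{1}{4}y^{2} - \tfrac{37}{4}, LT = x^{2}y.
f_2 = 3xy^{2} - xy - 4, LT = xy^{2}.

S(f_1,f_2): lcm = x^{2}y^{2}. S = \tfrac{1}{3}x^{2}y - \tfrac{1}{2}xy^{2} + \tfrac{1}{12}y^{3} + \tfrac{4}{3}x - \tfrac{37}{12}y.
  reduce S modulo (f_1, f_2):
  remainder \tfrac{1}{12}y^{3} - \tfrac{1}{36}y^{2} + \tfrac{4}{3}x - \tfrac{37}{12}y + \tfrac{13}{36} ≠ 0; add g_3 = \tfrac{1}{12}y^{3} - \tfrac{1}{36}y^{2} + \tfrac{4}{3}x - \tfrac{37}{12}y + \tfrac{13}{36} to the basis.

S(f_1,g_3): lcm = x^{2}y^{3}. S = \tfrac{1}{3}x^{2}y^{2} - \tfrac{1}{2}xy^{3} + \tfrac{1}{12}y^{4} - 16x^{3} + 37x^{2}y - \tfrac{13}{3}x^{2} - \tfrac{37}{12}y^{2}.
  reduce S modulo (f_1, f_2, g_3):
  remainder -16x^{3} - \tfrac{13}{3}x^{2} + \tfrac{103}{6}xy - \tfrac{37}{12}y^{2} + \tfrac{1369}{12} ≠ 0; add g_4 = -16x^{3} - \tfrac{13}{3}x^{2} + \tfrac{103}{6}xy - \tfrac{37}{12}y^{2} + \tfrac{1369}{12} to the basis.

S(f_2,g_3): lcm = xy^{3}. S = -16x^{2} + 37xy - \tfrac{13}{3}x - \tfrac{4}{3}y.
  reduce S modulo (f_1, f_2, g_3, g_4):
  remainder -16x^{2} + 37xy - \tfrac{13}{3}x - \tfrac{4}{3}y ≠ 0; add g_5 = -16x^{2} + 37xy - \tfrac{13}{3}x - \tfrac{4}{3}y to the basis.

The other S-polynomials (S(f_1,g_4), S(f_2,g_4), S(g_3,g_4), S(f_1,g_5), S(f_2,g_5), S(g_3,g_5), S(g_4,g_5)) all reduce to 0 modulo the current basis, so we have a Gröbner basis.
Inter-reduce: drop elements whose leading term is divisible by another's, tail-reduce, and make monic.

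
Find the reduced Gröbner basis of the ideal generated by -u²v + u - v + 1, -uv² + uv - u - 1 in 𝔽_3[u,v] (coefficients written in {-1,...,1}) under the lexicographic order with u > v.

G = {u + v⁴ + v² + v + 1, v⁵ - v³ - v²}

f_1 = -u²v + u - v + 1, LT = u²v.
f_2 = -uv² + uv - u - 1, LT = uv².

S(f_1,f_2): lcm = u²v². S = u²v - u² - uv - u + v² - v.
  reduce S modulo (f_1, f_2):
  remainder -u² - uv + v² + v + 1 ≠ 0; add g_3 = -u² - uv + v² + v + 1 to the basis.

S(f_1,g_3): lcm = u²v. S = -uv² - u + v³ + v² - v - 1.
  reduce S modulo (f_1, f_2, g_3):
  remainder -uv + v³ + v² - v ≠ 0; add g_4 = -uv + v³ + v² - v to the basis.

S(f_2,g_3): lcm = u²v². S = -u²v + u² - uv³ + u + v⁴ + v³ + v².
  reduce S modulo (f_1, f_2, g_3, g_4):
  remainder u + v⁴ + v² + v + 1 ≠ 0; add g_5 = u + v⁴ + v² + v + 1 to the basis.

S(f_2,g_5): lcm = uv². S = -uv + u - v⁶ - v⁴ - v³ - v² + 1.
  reduce S modulo (f_1, f_2, g_3, g_4, g_5):
  remainder -v⁶ + v⁴ + v³ ≠ 0; add g_6 = -v⁶ + v⁴ + v³ to the basis.

S(g_4,g_5): lcm = uv. S = -v⁵ + v³ + v².
  reduce S modulo (f_1, f_2, g_3, g_4, g_5, g_6):
  remainder -v⁵ + v³ + v² ≠ 0; add g_7 = -v⁵ + v³ + v² to the basis.

The other S-polynomials (S(f_1,g_4), S(f_2,g_4), S(g_3,g_4), S(f_1,g_5), S(g_3,g_5), S(f_1,g_6), S(f_2,g_6), S(g_3,g_6), S(g_4,g_6), S(g_5,g_6), S(f_1,g_7), S(f_2,g_7), S(g_3,g_7), S(g_4,g_7), S(g_5,g_7), S(g_6,g_7)) all reduce to 0 modulo the current basis, so we have a Gröbner basis.
Inter-reduce: drop elements whose leading term is divisible by another's, tail-reduce, and make monic.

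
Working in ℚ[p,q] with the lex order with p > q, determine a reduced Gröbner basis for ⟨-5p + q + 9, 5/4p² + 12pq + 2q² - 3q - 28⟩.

G = {p - ⅕q - 9/5, q² + 390/89q - 479/89}

f_1 = -5p + q + 9, LT = p.
f_2 = 5/4p² + 12pq + 2q² - 3q - 28, LT = p².

S(f_1,f_2): lcm = p². S = -49/5pq - 9/5p - 8/5q² + 12/5q + 112/5.
  leading term pq: subtract (49/25q)·f_1 from -49/5pq - 9/5p - 8/5q² + 12/5q + 112/5 → -9/5p - 89/25q² - 381/25q + 112/5
  leading term p: subtract (9/25)·f_1 from -9/5p - 89/25q² - 381/25q + 112/5 → -89/25q² - 78/5q + 479/25
  leading term q²: no divisor's leading term divides it; move -89/25q² to the remainder.
  leading term q: no divisor's leading term divides it; move -78/5q to the remainder.
  leading term 1: no divisor's leading term divides it; move 479/25 to the remainder.
  remainder -89/25q² - 78/5q + 479/25 ≠ 0; add g_3 = -89/25q² - 78/5q + 479/25 to the basis.

The other S-polynomials (S(f_1,g_3), S(f_2,g_3)) all reduce to 0 modulo the current basis, so we have a Gröbner basis.
Inter-reduce: drop elements whose leading term is divisible by another's, tail-reduce, and make monic.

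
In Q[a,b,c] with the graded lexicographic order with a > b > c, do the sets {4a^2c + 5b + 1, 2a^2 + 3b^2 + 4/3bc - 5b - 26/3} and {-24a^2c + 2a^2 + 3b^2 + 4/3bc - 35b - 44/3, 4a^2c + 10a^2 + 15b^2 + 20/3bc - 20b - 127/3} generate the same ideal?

Equality of ideals is decidable: compute both reduced Gröbner bases (unique for the ordering) and check whether they agree.
Buchberger on the first generating set:
f_1 = 4a^2c + 5b + 1, LT = a^2c.
f_2 = 2a^2 + 3b^2 + 4/3bc - 5b - 26/3, LT = a^2.

S(f_1,f_2): lcm = a^2c. S = -3/2b^2c - 2/3bc^2 + 5/2bc + 5/4b + 13/3c + 1/4.
  reduce S modulo (f_1, f_2):
  remainder -3/2b^2c - 2/3bc^2 + 5/2bc + 5/4b + 13/3c + 1/4 ≠ 0; add g_3 = -3/2b^2c - 2/3bc^2 + 5/2bc + 5/4b + 13/3c + 1/4 to the basis.

The other S-polynomials (S(f_1,g_3), S(f_2,g_3)) all reduce to 0 modulo the current basis, so we have a Gröbner basis.
Inter-reduce: drop elements whose leading term is divisible by another's, tail-reduce, and make monic.
Reduced Gröbner basis: {b^2c + 4/9bc^2 - 5/3bc - 5/6b - 26/9c - 1/6, a^2 + 3/2b^2 + 2/3bc - 5/2b - 13/3}.

Buchberger on the second generating set:
h_1 = -24a^2c + 2a^2 + 3b^2 + 4/3bc - 35b - 44/3, LT = a^2c.
h_2 = 4a^2c + 10a^2 + 15b^2 + 20/3bc - 20b - 127/3, LT = a^2c.

S(h_1,h_2): lcm = a^2c. S = -31/12a^2 - 31/8b^2 - 31/18bc + 155/24b + 403/36.
  reduce S modulo (h_1, h_2):
  remainder -31/12a^2 - 31/8b^2 - 31/18bc + 155/24b + 403/36 ≠ 0; add k_3 = -31/12a^2 - 31/8b^2 - 31/18bc + 155/24b + 403/36 to the basis.

S(h_1,k_3): lcm = a^2c. S = -3/2b^2c - 2/3bc^2 - 1/12a^2 - 1/8b^2 + 22/9bc + 35/24b + 13/3c + 11/18.
  reduce S modulo (h_1, h_2, k_3):
  remainder -3/2b^2c - 2/3bc^2 + 5/2bc + 5/4b + 13/3c + 1/4 ≠ 0; add k_4 = -3/2b^2c - 2/3bc^2 + 5/2bc + 5/4b + 13/3c + 1/4 to the basis.

The other S-polynomials (S(h_2,k_3), S(h_1,k_4), S(h_2,k_4), S(k_3,k_4)) all reduce to 0 modulo the current basis, so we have a Gröbner basis.
Inter-reduce: drop elements whose leading term is divisible by another's, tail-reduce, and make monic.
Reduced Gröbner basis: {b^2c + 4/9bc^2 - 5/3bc - 5/6b - 26/9c - 1/6, a^2 + 3/2b^2 + 2/3bc - 5/2b - 13/3}.

The two bases agree; hence the ideals are identical.

Yes, the ideals are equal.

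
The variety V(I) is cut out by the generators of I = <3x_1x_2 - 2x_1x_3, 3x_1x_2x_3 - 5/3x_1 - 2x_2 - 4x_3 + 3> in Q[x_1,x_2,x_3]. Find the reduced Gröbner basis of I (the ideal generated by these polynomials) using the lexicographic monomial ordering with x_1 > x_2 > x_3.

f_1 = 3x_1x_2 - 2x_1x_3, LT = x_1x_2.
f_2 = 3x_1x_2x_3 - 5/3x_1 - 2x_2 - 4x_3 + 3, LT = x_1x_2x_3.

S(f_1,f_2): lcm = x_1x_2x_3. S = -2/3x_1x_3^2 + 5/9x_1 + 2/3x_2 + 4/3x_3 - 1.
  reduce S modulo (f_1, f_2):
  remainder -2/3x_1x_3^2 + 5/9x_1 + 2/3x_2 + 4/3x_3 - 1 ≠ 0; add g_3 = -2/3x_1x_3^2 + 5/9x_1 + 2/3x_2 + 4/3x_3 - 1 to the basis.

S(f_1,g_3): lcm = x_1x_2x_3^2. S = 5/6x_1x_2 - 2/3x_1x_3^3 + x_2^2 + 2x_2x_3 - 3/2x_2.
  reduce S modulo (f_1, f_2, g_3):
  remainder x_2^2 + 4/3x_2x_3 - 3/2x_2 - 4/3x_3^2 + x_3 ≠ 0; add g_4 = x_2^2 + 4/3x_2x_3 - 3/2x_2 - 4/3x_3^2 + x_3 to the basis.

The other S-polynomials (S(f_2,g_3), S(f_1,g_4), S(f_2,g_4), S(g_3,g_4)) all reduce to 0 modulo the current basis, so we have a Gröbner basis.
Inter-reduce: drop elements whose leading term is divisible by another's, tail-reduce, and make monic.

G = {x_1x_2 - 2/3x_1x_3, x_1x_3^2 - 5/6x_1 - x_2 - 2x_3 + 3/2, x_2^2 + 4/3x_2x_3 - 3/2x_2 - 4/3x_3^2 + x_3}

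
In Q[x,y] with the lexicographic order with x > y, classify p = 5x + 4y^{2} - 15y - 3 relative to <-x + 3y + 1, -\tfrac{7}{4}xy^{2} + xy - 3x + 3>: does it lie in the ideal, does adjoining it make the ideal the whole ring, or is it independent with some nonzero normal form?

First compute the reduced Gröbner basis of I by Buchberger's algorithm.
f_1 = -x + 3y + 1, LT = x.
f_2 = -\tfrac{7}{4}xy^{2} + xy - 3x + 3, LT = xy^{2}.

S(f_1,f_2): lcm = xy^{2}. S = \tfrac{4}{7}xy - \tfrac{12}{7}x - 3y^{3} - y^{2} + \tfrac{12}{7}.
  leading term xy: subtract (-\tfrac{4}{7}y)·f_1 from \tfrac{4}{7}xy - \tfrac{12}{7}x - 3y^{3} - y^{2} + \tfrac{12}{7} → -\tfrac{12}{7}x - 3y^{3} + \tfrac{5}{7}y^{2} + \tfrac{4}{7}y + \tfrac{12}{7}
  leading term x: subtract (\tfrac{12}{7})·f_1 from -\tfrac{12}{7}x - 3y^{3} + \tfrac{5}{7}y^{2} + \tfrac{4}{7}y + \tfrac{12}{7} → -3y^{3} + \tfrac{5}{7}y^{2} - \tfrac{32}{7}y
  leading term y^{3}: no divisor's leading term divides it; move -3y^{3} to the remainder.
  leading term y^{2}: no divisor's leading term divides it; move \tfrac{5}{7}y^{2} to the remainder.
  leading term y: no divisor's leading term divides it; move -\tfrac{32}{7}y to the remainder.
  remainder -3y^{3} + \tfrac{5}{7}y^{2} - \tfrac{32}{7}y ≠ 0; add h_3 = -3y^{3} + \tfrac{5}{7}y^{2} - \tfrac{32}{7}y to the basis.

S(f_1,h_3): leading monomials are coprime, so the S-polynomial reduces to 0 (Buchberger's first criterion).
S(f_2,h_3): lcm = xy^{3}. S = -\tfrac{1}{3}xy^{2} + \tfrac{4}{21}xy - \tfrac{12}{7}y.
  leading term xy^{2}: subtract (\tfrac{1}{3}y^{2})·f_1 from -\tfrac{1}{3}xy^{2} + \tfrac{4}{21}xy - \tfrac{12}{7}y → \tfrac{4}{21}xy - y^{3} - \tfrac{1}{3}y^{2} - \tfrac{12}{7}y
  leading term xy: subtract (-\tfrac{4}{21}y)·f_1 from \tfrac{4}{21}xy - y^{3} - \tfrac{1}{3}y^{2} - \tfrac{12}{7}y → -y^{3} + \tfrac{5}{21}y^{2} - \tfrac{32}{21}y
  leading term y^{3}: subtract (\tfrac{1}{3})·h_3 from -y^{3} + \tfrac{5}{21}y^{2} - \tfrac{32}{21}y → 0
  remainder 0.

Every S-polynomial of the final basis reduces to 0, so we have a Gröbner basis.
Inter-reduce: drop elements whose leading term is divisible by another's, tail-reduce, and make monic.
Reduced Gröbner basis: {x - 3y - 1, y^{3} - \tfrac{5}{21}y^{2} + \tfrac{32}{21}y}.
Label its elements g_1 = x - 3y - 1, g_2 = y^{3} - \tfrac{5}{21}y^{2} + \tfrac{32}{21}y.

Reduce p = 5x + 4y^{2} - 15y - 3 modulo G:
  leading term x: subtract (5)·g_1 from 5x + 4y^{2} - 15y - 3 → 4y^{2} + 2
  leading term y^{2}: no divisor's leading term divides it; move 4y^{2} to the remainder.
  leading term 1: no divisor's leading term divides it; move 2 to the remainder.
  normal form = 4y^{2} + 2.
The normal form is nonzero, so p ∉ I. Since p minus its normal form lies in I, I + (p) = I + (r) where r = 4y^{2} + 2; decide whether this ideal is the whole ring.
Run Buchberger on G together with r (pairs among the g_i already reduce to 0 since G is a Gröbner basis):
g_1 = x - 3y - 1, LT = x.
g_2 = y^{3} - \tfrac{5}{21}y^{2} + \tfrac{32}{21}y, LT = y^{3}.
r = 4y^{2} + 2, LT = y^{2}.

S(g_1,g_2): leading monomials are coprime, so the S-polynomial reduces to 0 (Buchberger's first criterion).
S(g_1,r): leading monomials are coprime, so the S-polynomial reduces to 0 (Buchberger's first criterion).
S(g_2,r): lcm = y^{3}. S = -\tfrac{5}{21}y^{2} + \tfrac{43}{42}y.
  leading term y^{2}: subtract (-\tfrac{5}{84})·r from -\tfrac{5}{21}y^{2} + \tfrac{43}{42}y → \tfrac{43}{42}y + \tfrac{5}{42}
  leading term y: no divisor's leading term divides it; move \tfrac{43}{42}y to the remainder.
  leading term 1: no divisor's leading term divides it; move \tfrac{5}{42} to the remainder.
  remainder \tfrac{43}{42}y + \tfrac{5}{42} ≠ 0; add m_4 = \tfrac{43}{42}y + \tfrac{5}{42} to the basis.

S(g_1,m_4): leading monomials are coprime, so the S-polynomial reduces to 0 (Buchberger's first criterion).
S(g_2,m_4): lcm = y^{3}. S = -\tfrac{320}{903}y^{2} + \tfrac{32}{21}y.
  leading term y^{2}: subtract (-\tfrac{80}{903})·r from -\tfrac{320}{903}y^{2} + \tfrac{32}{21}y → \tfrac{32}{21}y + \tfrac{160}{903}
  leading term y: subtract (\tfrac{64}{43})·m_4 from \tfrac{32}{21}y + \tfrac{160}{903} → 0
  remainder 0.

S(r,m_4): lcm = y^{2}. S = -\tfrac{5}{43}y + \tfrac{1}{2}.
  leading term y: subtract (-\tfrac{210}{1849})·m_4 from -\tfrac{5}{43}y + \tfrac{1}{2} → \tfrac{1899}{3698}
  leading term 1: no divisor's leading term divides it; move \tfrac{1899}{3698} to the remainder.
  remainder \tfrac{1899}{3698} ≠ 0; add m_5 = \tfrac{1899}{3698} to the basis.

S(g_1,m_5): leading monomials are coprime, so the S-polynomial reduces to 0 (Buchberger's first criterion).
S(g_2,m_5): leading monomials are coprime, so the S-polynomial reduces to 0 (Buchberger's first criterion).
S(r,m_5): leading monomials are coprime, so the S-polynomial reduces to 0 (Buchberger's first criterion).
S(m_4,m_5): leading monomials are coprime, so the S-polynomial reduces to 0 (Buchberger's first criterion).
Every S-polynomial of the final basis reduces to 0, so we have a Gröbner basis.
Inter-reduce: drop elements whose leading term is divisible by another's, tail-reduce, and make monic.
Reduced Gröbner basis: {1}.
The reduced Gröbner basis of I + (p) is {1}: the ideal is the whole ring, so the enlarged system has no common solution — adjoining p is inconsistent.

Adjoining 5x + 4y^{2} - 15y - 3 makes the ideal the whole ring: the system is inconsistent.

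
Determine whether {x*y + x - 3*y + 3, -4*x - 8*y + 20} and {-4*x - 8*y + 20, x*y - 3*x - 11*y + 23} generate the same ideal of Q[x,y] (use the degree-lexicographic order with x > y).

For a fixed monomial order, each ideal has a unique reduced Gröbner basis; comparing bases decides equality.
Buchberger on the first generating set:
f_1 = x*y + x - 3*y + 3, LT = x*y.
f_2 = -4*x - 8*y + 20, LT = x.

S(f_1,f_2): lcm = x*y. S = -2*y**2 + x + 2*y + 3.
  reduce S modulo (f_1, f_2):
  remainder -2*y**2 + 8 ≠ 0; add g_3 = -2*y**2 + 8 to the basis.

The other S-polynomials (S(f_1,g_3), S(f_2,g_3)) all reduce to 0 modulo the current basis, so we have a Gröbner basis.
Inter-reduce: drop elements whose leading term is divisible by another's, tail-reduce, and make monic.
Reduced Gröbner basis: {y**2 - 4, x + 2*y - 5}.

Buchberger on the second generating set:
h_1 = -4*x - 8*y + 20, LT = x.
h_2 = x*y - 3*x - 11*y + 23, LT = x*y.

S(h_1,h_2): lcm = x*y. S = 2*y**2 + 3*x + 6*y - 23.
  reduce S modulo (h_1, h_2):
  remainder 2*y**2 - 8 ≠ 0; add k_3 = 2*y**2 - 8 to the basis.

The other S-polynomials (S(h_1,k_3), S(h_2,k_3)) all reduce to 0 modulo the current basis, so we have a Gröbner basis.
Inter-reduce: drop elements whose leading term is divisible by another's, tail-reduce, and make monic.
Reduced Gröbner basis: {y**2 - 4, x + 2*y - 5}.

These coincide, so the ideals are equal.
The same test decides containment: I ⊆ J iff every generator of I reduces to 0 modulo a Gröbner basis of J.

Yes, the ideals are equal.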